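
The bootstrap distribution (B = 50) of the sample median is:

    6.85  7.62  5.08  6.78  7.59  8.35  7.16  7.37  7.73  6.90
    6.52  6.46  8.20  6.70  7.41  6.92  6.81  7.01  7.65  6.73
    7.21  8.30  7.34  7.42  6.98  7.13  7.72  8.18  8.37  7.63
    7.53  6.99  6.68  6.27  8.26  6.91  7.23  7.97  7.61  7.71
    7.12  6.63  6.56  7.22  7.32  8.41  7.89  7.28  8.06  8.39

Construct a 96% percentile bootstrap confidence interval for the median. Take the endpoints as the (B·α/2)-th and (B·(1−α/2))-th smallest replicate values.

Sorted replicates: 5.08, 6.27, 6.46, 6.52, 6.56, 6.63, 6.68, 6.70, 6.73, 6.78, 6.81, 6.85, 6.90, 6.91, 6.92, 6.98, 6.99, 7.01, 7.12, 7.13, 7.16, 7.21, 7.22, 7.23, 7.28, 7.32, 7.34, 7.37, 7.41, 7.42, 7.53, 7.59, 7.61, 7.62, 7.63, 7.65, 7.71, 7.72, 7.73, 7.89, 7.97, 8.06, 8.18, 8.20, 8.26, 8.30, 8.35, 8.37, 8.39, 8.41
α = 0.04; lower rank = 50 × 0.020 = 1; upper rank = 50 × 0.980 = 49.
The 1st smallest replicate is 5.08; the 49th is 8.39.

(5.08, 8.39)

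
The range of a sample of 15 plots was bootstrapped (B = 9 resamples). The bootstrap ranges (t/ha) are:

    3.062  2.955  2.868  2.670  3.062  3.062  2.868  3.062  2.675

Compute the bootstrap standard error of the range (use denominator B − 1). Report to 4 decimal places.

Bootstrap SE is the standard deviation of the 9 replicate ranges.
Mean of replicates: (3.062 + 2.955 + 2.868 + 2.670 + 3.062 + 3.062 + 2.868 + 3.062 + 2.675) / 9 = 26.284000 / 9 = 2.920444
Sum of squared deviations: (+0.141556)² + (+0.034556)² + (−0.052444)² + (−0.250444)² + (+0.141556)² + (+0.141556)² + (−0.052444)² + (+0.141556)² + (−0.245444)² = 0.209812
Variance = 0.209812 / 8 = 0.026227
SE* = √0.026227

SE* = 0.1619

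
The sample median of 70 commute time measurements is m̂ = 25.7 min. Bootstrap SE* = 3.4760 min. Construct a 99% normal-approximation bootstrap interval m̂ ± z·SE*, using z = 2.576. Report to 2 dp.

(16.75, 34.65)

Margin = 2.576 × 3.4760 = 8.954
Interval: 25.7 ± 8.954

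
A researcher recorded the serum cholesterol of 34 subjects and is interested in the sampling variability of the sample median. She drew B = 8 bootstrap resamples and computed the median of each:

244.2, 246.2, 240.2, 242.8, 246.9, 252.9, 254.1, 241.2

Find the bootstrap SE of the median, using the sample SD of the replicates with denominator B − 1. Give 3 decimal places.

Bootstrap SE is the standard deviation of the 8 replicate medians.
Mean of replicates: (244.2 + 246.2 + 240.2 + 242.8 + 246.9 + 252.9 + 254.1 + 241.2) / 8 = 1968.5000 / 8 = 246.0625
Sum of squared deviations: (−1.8625)² + (+0.1375)² + (−5.8625)² + (−3.2625)² + (+0.8375)² + (+6.8375)² + (+8.0375)² + (−4.8625)² = 184.1988
Variance = 184.1988 / 7 = 26.3141
SE* = √26.3141

SE* = 5.130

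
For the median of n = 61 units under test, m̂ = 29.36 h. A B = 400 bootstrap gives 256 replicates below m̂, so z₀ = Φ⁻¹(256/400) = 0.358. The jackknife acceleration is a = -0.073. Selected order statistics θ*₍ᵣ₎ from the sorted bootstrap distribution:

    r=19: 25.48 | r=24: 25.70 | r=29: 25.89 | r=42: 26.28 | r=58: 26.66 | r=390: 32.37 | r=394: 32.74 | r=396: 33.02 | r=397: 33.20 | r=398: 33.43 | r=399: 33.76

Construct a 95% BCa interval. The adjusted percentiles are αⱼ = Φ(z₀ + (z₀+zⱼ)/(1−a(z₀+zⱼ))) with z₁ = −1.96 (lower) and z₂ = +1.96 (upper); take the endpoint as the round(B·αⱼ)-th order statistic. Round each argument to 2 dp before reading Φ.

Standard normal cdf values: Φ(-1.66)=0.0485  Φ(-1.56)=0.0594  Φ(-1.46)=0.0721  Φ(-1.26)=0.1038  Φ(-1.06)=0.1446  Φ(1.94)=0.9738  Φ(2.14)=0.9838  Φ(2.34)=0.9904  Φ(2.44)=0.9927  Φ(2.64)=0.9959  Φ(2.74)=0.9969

Lower: z₀ + z₁ = 0.358 + (-1.960) = -1.602; 1 − a(z₀+z₁) = 1 − (-0.073)(-1.602) = 0.8831; argument = 0.358 + (-1.602)/0.8831 = -1.4562 → -1.46.
α₁ = Φ(-1.46) = 0.0721; rank = round(400 × 0.0721) = 29; θ*₍29₎ = 25.89.
Upper: z₀ + z₂ = 2.318; 1 − a(z₀+z₂) = 1.1692; argument = 2.3405 → 2.34; α₂ = 0.9904; rank = 396; θ*₍396₎ = 33.02.

(25.89, 33.02)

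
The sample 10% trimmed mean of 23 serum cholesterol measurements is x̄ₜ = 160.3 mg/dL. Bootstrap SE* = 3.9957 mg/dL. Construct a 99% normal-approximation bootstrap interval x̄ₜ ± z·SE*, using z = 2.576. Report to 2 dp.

Margin = 2.576 × 3.9957 = 10.293
Interval: 160.3 ± 10.293

(150.01, 170.59)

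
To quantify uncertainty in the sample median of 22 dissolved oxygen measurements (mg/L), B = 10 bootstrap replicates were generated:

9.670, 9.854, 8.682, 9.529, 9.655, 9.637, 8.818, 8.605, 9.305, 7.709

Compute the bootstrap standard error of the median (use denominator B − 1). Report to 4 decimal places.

Bootstrap SE is the standard deviation of the 10 replicate medians.
Mean of replicates: (9.670 + 9.854 + 8.682 + 9.529 + 9.655 + 9.637 + 8.818 + 8.605 + 9.305 + 7.709) / 10 = 91.46400 / 10 = 9.14640
Sum of squared deviations: (+0.52360)² + (+0.70760)² + (−0.46440)² + (+0.38260)² + (+0.50860)² + (+0.49060)² + (−0.32840)² + (−0.54140)² + (+0.15860)² + (−1.43740)² = 4.12850
Variance = 4.12850 / 9 = 0.45872
SE* = √0.45872

SE* = 0.6773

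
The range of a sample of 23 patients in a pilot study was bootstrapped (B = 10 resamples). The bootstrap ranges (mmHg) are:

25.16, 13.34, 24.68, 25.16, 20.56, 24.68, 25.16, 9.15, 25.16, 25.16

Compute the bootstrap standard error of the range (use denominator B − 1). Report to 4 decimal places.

Bootstrap SE is the standard deviation of the 10 replicate ranges.
Mean of replicates: (25.16 + 13.34 + 24.68 + 25.16 + 20.56 + 24.68 + 25.16 + 9.15 + 25.16 + 25.16) / 10 = 218.21000 / 10 = 21.82100
Sum of squared deviations: (+3.33900)² + (−8.48100)² + (+2.85900)² + (+3.33900)² + (−1.26100)² + (+2.85900)² + (+3.33900)² + (−12.67100)² + (+3.33900)² + (+3.33900)² = 306.16409
Variance = 306.16409 / 9 = 34.01823
SE* = √34.01823

SE* = 5.8325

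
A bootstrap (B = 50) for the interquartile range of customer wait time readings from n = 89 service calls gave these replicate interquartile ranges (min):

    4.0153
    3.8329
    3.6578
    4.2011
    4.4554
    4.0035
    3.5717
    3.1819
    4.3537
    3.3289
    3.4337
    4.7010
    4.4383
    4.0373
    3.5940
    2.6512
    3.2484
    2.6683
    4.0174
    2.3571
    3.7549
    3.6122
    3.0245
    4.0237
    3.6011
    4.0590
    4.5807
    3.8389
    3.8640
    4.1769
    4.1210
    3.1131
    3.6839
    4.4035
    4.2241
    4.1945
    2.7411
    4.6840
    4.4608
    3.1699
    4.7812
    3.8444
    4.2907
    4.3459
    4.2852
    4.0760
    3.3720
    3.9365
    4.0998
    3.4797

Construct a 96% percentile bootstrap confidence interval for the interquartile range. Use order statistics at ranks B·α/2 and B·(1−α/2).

(2.3571, 4.7010)

Sorted replicates: 2.3571, 2.6512, 2.6683, 2.7411, 3.0245, 3.1131, 3.1699, 3.1819, 3.2484, 3.3289, 3.3720, 3.4337, 3.4797, 3.5717, 3.5940, 3.6011, 3.6122, 3.6578, 3.6839, 3.7549, 3.8329, 3.8389, 3.8444, 3.8640, 3.9365, 4.0035, 4.0153, 4.0174, 4.0237, 4.0373, 4.0590, 4.0760, 4.0998, 4.1210, 4.1769, 4.1945, 4.2011, 4.2241, 4.2852, 4.2907, 4.3459, 4.3537, 4.4035, 4.4383, 4.4554, 4.4608, 4.5807, 4.6840, 4.7010, 4.7812
α = 0.04; lower rank = 50 × 0.020 = 1; upper rank = 50 × 0.980 = 49.
The 1st smallest replicate is 2.3571; the 49th is 4.7010.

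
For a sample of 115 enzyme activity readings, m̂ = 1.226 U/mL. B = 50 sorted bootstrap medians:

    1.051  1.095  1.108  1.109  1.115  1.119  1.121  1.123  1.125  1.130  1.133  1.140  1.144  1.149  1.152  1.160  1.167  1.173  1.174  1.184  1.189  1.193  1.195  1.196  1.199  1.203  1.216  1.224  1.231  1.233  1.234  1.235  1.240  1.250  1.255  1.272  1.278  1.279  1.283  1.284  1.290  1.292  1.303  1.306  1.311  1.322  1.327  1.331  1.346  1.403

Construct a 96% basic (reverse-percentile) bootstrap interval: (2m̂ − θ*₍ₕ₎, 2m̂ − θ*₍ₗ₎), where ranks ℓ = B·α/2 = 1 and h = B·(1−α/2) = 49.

Percentile endpoints at ranks 1 and 49: θ*₍1₎ = 1.051, θ*₍49₎ = 1.346.
Basic interval reflects these around m̂:
  lower = 2 × 1.226 − 1.346 = 1.106
  upper = 2 × 1.226 − 1.051 = 1.401

(1.106, 1.401)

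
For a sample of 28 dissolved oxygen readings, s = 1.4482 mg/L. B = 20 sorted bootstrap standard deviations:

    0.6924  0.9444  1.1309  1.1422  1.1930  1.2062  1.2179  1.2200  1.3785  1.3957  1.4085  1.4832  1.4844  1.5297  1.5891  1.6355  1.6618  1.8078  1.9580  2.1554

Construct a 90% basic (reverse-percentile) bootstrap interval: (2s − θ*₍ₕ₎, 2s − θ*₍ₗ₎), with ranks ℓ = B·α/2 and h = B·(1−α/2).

Percentile endpoints at ranks 1 and 19: θ*₍1₎ = 0.6924, θ*₍19₎ = 1.9580.
Basic interval reflects these around s:
  lower = 2 × 1.4482 − 1.9580 = 0.9384
  upper = 2 × 1.4482 − 0.6924 = 2.2040

(0.9384, 2.2040)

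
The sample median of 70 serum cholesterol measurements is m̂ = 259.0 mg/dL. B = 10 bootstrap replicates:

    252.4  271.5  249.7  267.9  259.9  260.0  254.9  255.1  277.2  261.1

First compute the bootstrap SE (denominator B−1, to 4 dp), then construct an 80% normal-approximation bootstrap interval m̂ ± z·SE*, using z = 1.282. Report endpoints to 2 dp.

(247.72, 270.28)

Mean of replicates = 260.9700; sum of squared deviations = 696.1810; SE* = √(696.1810/9) = 8.7951
Margin = 1.282 × 8.7951 = 11.275
Interval: 259.0 ± 11.275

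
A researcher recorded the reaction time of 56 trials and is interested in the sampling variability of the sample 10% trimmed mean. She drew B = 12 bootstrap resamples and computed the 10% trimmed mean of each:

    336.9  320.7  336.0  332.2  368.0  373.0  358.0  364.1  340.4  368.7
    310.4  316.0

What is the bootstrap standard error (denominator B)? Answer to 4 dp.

SE* = 21.1118

Bootstrap SE is the standard deviation of the 12 replicate 10% trimmed means.
Mean of replicates: (336.9 + 320.7 + 336.0 + 332.2 + 368.0 + 373.0 + 358.0 + 364.1 + 340.4 + 368.7 + 310.4 + 316.0) / 12 = 4124.40000 / 12 = 343.70000
Sum of squared deviations: (−6.80000)² + (−23.00000)² + (−7.70000)² + (−11.50000)² + (+24.30000)² + (+29.30000)² + (+14.30000)² + (+20.40000)² + (−3.30000)² + (+25.00000)² + (−33.30000)² + (−27.70000)² = 5348.48000
Variance = 5348.48000 / 12 = 445.70667
SE* = √445.70667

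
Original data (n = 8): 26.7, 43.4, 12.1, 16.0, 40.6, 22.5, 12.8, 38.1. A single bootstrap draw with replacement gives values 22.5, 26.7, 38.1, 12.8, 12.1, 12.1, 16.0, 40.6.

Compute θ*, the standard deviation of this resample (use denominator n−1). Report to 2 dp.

θ* = 11.60

Mean = 22.6125; sum of squared deviations = 941.1688
s² = 941.1688 / 7 = 134.4527
s = √134.4527 = 11.60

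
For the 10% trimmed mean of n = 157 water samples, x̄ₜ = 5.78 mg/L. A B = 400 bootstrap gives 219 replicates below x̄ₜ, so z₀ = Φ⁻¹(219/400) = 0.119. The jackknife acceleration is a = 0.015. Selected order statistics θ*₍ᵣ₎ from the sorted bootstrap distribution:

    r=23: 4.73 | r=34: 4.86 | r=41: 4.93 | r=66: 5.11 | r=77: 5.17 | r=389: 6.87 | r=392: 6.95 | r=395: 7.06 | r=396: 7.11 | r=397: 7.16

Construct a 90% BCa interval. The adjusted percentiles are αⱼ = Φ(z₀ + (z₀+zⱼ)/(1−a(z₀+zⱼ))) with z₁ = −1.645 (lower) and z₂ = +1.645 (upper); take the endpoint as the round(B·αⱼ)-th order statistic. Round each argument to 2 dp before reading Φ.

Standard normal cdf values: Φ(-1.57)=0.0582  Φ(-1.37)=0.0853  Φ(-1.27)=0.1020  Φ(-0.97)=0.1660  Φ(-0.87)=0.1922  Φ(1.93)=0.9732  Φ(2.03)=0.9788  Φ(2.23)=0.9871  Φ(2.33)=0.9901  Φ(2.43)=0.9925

(4.86, 6.87)

Lower: z₀ + z₁ = 0.119 + (-1.645) = -1.526; 1 − a(z₀+z₁) = 1 − (0.015)(-1.526) = 1.0229; argument = 0.119 + (-1.526)/1.0229 = -1.3729 → -1.37.
α₁ = Φ(-1.37) = 0.0853; rank = round(400 × 0.0853) = 34; θ*₍34₎ = 4.86.
Upper: z₀ + z₂ = 1.764; 1 − a(z₀+z₂) = 0.9735; argument = 1.9309 → 1.93; α₂ = 0.9732; rank = 389; θ*₍389₎ = 6.87.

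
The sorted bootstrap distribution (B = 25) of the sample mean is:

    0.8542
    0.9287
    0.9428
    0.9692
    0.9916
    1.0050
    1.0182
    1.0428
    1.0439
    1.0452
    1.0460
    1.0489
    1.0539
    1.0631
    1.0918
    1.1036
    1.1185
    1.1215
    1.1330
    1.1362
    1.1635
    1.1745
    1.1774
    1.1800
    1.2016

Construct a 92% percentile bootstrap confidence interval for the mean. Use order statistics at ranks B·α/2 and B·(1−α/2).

(0.8542, 1.1800)

α = 0.08; lower rank = 25 × 0.040 = 1; upper rank = 25 × 0.960 = 24.
The 1st smallest replicate is 0.8542; the 24th is 1.1800.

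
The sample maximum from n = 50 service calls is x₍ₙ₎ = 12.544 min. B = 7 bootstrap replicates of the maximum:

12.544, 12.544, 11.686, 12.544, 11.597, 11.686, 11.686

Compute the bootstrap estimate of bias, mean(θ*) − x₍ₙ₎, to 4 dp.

bias = −0.5030

mean(θ*) = (12.544 + 12.544 + 11.686 + 12.544 + 11.597 + 11.686 + 11.686) / 7 = 12.04100
bias = 12.04100 − 12.544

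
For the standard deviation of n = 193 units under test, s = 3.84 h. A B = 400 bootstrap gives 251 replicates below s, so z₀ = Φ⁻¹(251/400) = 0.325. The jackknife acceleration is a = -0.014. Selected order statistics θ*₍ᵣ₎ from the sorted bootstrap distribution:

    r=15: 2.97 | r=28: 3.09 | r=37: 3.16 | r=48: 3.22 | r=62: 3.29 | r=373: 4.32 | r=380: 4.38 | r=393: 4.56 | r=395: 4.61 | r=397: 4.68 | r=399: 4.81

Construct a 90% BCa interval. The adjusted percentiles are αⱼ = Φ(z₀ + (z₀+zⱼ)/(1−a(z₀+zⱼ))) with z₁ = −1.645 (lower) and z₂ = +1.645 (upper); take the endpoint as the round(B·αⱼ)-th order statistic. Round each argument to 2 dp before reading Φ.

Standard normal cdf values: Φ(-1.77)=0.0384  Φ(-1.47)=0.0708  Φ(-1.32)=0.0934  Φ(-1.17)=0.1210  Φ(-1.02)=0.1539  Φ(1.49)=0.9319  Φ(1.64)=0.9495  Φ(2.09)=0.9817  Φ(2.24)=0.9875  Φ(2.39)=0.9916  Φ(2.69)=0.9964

Lower: z₀ + z₁ = 0.325 + (-1.645) = -1.320; 1 − a(z₀+z₁) = 1 − (-0.014)(-1.320) = 0.9815; argument = 0.325 + (-1.320)/0.9815 = -1.0199 → -1.02.
α₁ = Φ(-1.02) = 0.1539; rank = round(400 × 0.1539) = 62; θ*₍62₎ = 3.29.
Upper: z₀ + z₂ = 1.970; 1 − a(z₀+z₂) = 1.0276; argument = 2.2421 → 2.24; α₂ = 0.9875; rank = 395; θ*₍395₎ = 4.61.

(3.29, 4.61)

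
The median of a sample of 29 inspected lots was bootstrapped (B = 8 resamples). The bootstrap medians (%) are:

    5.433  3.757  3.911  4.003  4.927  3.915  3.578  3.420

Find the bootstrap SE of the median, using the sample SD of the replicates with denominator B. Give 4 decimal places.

Bootstrap SE is the standard deviation of the 8 replicate medians.
Mean of replicates: (5.433 + 3.757 + 3.911 + 4.003 + 4.927 + 3.915 + 3.578 + 3.420) / 8 = 32.94400 / 8 = 4.11800
Sum of squared deviations: (+1.31500)² + (−0.36100)² + (−0.20700)² + (−0.11500)² + (+0.80900)² + (−0.20300)² + (−0.54000)² + (−0.69800)² = 3.39011
Variance = 3.39011 / 8 = 0.42376
SE* = √0.42376

SE* = 0.6510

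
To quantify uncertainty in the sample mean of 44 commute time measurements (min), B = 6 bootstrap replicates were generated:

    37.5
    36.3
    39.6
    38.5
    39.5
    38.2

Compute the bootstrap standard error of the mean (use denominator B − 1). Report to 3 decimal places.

Bootstrap SE is the standard deviation of the 6 replicate means.
Mean of replicates: (37.5 + 36.3 + 39.6 + 38.5 + 39.5 + 38.2) / 6 = 229.6000 / 6 = 38.2667
Sum of squared deviations: (−0.7667)² + (−1.9667)² + (+1.3333)² + (+0.2333)² + (+1.2333)² + (−0.0667)² = 7.8133
Variance = 7.8133 / 5 = 1.5627
SE* = √1.5627

SE* = 1.250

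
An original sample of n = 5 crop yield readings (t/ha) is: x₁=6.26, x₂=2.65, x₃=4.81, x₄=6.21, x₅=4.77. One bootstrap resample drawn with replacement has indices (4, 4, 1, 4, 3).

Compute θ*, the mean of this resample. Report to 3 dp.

Resample values: 6.21, 6.21, 6.26, 6.21, 4.81.
Mean = (6.21 + 6.21 + 6.26 + 6.21 + 4.81) / 5 = 29.700 / 5 = 5.940

θ* = 5.940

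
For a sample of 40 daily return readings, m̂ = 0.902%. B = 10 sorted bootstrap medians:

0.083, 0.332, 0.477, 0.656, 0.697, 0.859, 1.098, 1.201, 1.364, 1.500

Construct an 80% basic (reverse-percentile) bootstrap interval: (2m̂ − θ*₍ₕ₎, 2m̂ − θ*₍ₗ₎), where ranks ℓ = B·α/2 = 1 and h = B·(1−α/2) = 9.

Percentile endpoints at ranks 1 and 9: θ*₍1₎ = 0.083, θ*₍9₎ = 1.364.
Basic interval reflects these around m̂:
  lower = 2 × 0.902 − 1.364 = 0.440
  upper = 2 × 0.902 − 0.083 = 1.721

(0.440, 1.721)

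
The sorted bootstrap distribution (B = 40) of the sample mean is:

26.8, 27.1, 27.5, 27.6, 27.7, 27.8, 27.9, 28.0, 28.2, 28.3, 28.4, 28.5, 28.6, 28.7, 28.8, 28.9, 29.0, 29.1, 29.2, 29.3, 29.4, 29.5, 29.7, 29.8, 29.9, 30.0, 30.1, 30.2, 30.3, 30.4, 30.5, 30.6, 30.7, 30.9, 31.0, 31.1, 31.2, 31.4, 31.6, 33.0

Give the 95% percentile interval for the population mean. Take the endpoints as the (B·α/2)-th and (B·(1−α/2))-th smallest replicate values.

α = 0.05; lower rank = 40 × 0.025 = 1; upper rank = 40 × 0.975 = 39.
The 1st smallest replicate is 26.8; the 39th is 31.6.

(26.8, 31.6)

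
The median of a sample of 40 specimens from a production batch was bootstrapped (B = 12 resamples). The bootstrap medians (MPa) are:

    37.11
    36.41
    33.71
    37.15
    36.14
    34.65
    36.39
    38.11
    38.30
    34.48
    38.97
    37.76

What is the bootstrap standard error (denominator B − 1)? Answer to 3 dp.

SE* = 1.641

Bootstrap SE is the standard deviation of the 12 replicate medians.
Mean of replicates: (37.11 + 36.41 + 33.71 + 37.15 + 36.14 + 34.65 + 36.39 + 38.11 + 38.30 + 34.48 + 38.97 + 37.76) / 12 = 439.1800 / 12 = 36.5983
Sum of squared deviations: (+0.5117)² + (−0.1883)² + (−2.8883)² + (+0.5517)² + (−0.4583)² + (−1.9483)² + (−0.2083)² + (+1.5117)² + (+1.7017)² + (−2.1183)² + (+2.3717)² + (+1.1617)² = 29.6360
Variance = 29.6360 / 11 = 2.6942
SE* = √2.6942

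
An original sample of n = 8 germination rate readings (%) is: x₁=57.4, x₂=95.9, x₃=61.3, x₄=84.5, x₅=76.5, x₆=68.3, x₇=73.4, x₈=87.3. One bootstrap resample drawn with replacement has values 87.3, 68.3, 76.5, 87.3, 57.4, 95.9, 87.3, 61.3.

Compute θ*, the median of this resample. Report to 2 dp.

θ* = 81.90

Sorted: 57.4, 61.3, 68.3, 76.5, 87.3, 87.3, 87.3, 95.9
Median = average of the two middle values = 81.90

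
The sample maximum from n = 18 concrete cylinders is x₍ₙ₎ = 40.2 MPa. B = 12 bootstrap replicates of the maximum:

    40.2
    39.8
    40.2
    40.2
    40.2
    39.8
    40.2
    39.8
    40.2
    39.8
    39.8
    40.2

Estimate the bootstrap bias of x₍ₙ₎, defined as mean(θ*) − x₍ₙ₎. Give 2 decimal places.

mean(θ*) = (40.2 + 39.8 + 40.2 + 40.2 + 40.2 + 39.8 + 40.2 + 39.8 + 40.2 + 39.8 + 39.8 + 40.2) / 12 = 40.033
bias = 40.033 − 40.2

bias = −0.17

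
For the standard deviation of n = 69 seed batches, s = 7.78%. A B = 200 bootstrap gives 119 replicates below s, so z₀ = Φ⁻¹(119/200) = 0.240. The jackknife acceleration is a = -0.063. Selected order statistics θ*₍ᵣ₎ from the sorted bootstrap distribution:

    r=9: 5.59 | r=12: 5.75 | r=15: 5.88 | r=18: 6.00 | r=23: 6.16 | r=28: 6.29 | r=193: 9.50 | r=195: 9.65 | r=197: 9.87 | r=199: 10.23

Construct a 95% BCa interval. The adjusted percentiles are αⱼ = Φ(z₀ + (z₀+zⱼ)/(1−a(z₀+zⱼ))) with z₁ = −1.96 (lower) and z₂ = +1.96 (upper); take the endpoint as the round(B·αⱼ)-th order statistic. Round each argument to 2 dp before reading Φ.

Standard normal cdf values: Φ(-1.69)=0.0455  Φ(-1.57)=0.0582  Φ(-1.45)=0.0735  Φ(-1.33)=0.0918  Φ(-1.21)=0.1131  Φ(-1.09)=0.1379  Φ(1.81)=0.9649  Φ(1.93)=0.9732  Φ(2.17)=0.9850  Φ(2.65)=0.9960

(5.59, 9.87)

Lower: z₀ + z₁ = 0.240 + (-1.960) = -1.720; 1 − a(z₀+z₁) = 1 − (-0.063)(-1.720) = 0.8916; argument = 0.240 + (-1.720)/0.8916 = -1.6890 → -1.69.
α₁ = Φ(-1.69) = 0.0455; rank = round(200 × 0.0455) = 9; θ*₍9₎ = 5.59.
Upper: z₀ + z₂ = 2.200; 1 − a(z₀+z₂) = 1.1386; argument = 2.1722 → 2.17; α₂ = 0.9850; rank = 197; θ*₍197₎ = 9.87.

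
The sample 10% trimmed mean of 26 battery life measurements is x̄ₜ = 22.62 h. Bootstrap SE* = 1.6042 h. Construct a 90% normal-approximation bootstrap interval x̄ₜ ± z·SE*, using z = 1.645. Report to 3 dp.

(19.981, 25.259)

Margin = 1.645 × 1.6042 = 2.6389
Interval: 22.62 ± 2.6389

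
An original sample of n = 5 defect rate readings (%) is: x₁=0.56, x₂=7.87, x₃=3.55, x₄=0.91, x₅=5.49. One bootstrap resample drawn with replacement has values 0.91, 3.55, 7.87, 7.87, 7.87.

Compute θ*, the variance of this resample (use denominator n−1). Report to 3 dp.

θ* = 10.414

Mean = 5.6140; sum of squared deviations = 41.6563
s² = 41.6563 / 4 = 10.4141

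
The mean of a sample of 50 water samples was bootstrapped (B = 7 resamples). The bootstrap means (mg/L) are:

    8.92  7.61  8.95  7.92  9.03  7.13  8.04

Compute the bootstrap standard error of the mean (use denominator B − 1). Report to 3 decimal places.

SE* = 0.748

Bootstrap SE is the standard deviation of the 7 replicate means.
Mean of replicates: (8.92 + 7.61 + 8.95 + 7.92 + 9.03 + 7.13 + 8.04) / 7 = 57.6000 / 7 = 8.2286
Sum of squared deviations: (+0.6914)² + (−0.6186)² + (+0.7214)² + (−0.3086)² + (+0.8014)² + (−1.0986)² + (−0.1886)² = 3.3611
Variance = 3.3611 / 6 = 0.5602
SE* = √0.5602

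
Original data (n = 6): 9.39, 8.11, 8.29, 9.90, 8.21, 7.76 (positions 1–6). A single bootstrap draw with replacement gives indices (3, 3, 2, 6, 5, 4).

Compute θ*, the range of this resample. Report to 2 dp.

θ* = 2.14

Resample values: 8.29, 8.29, 8.11, 7.76, 8.21, 9.90.
Range = 9.90 − 7.76 = 2.14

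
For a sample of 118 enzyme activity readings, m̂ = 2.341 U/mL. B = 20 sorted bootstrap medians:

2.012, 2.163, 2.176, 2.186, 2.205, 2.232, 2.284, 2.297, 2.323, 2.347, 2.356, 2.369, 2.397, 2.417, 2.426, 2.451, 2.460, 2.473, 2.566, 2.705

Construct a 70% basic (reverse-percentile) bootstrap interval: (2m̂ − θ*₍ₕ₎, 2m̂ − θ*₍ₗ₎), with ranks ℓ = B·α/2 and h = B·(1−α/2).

Percentile endpoints at ranks 3 and 17: θ*₍3₎ = 2.176, θ*₍17₎ = 2.460.
Basic interval reflects these around m̂:
  lower = 2 × 2.341 − 2.460 = 2.222
  upper = 2 × 2.341 − 2.176 = 2.506

(2.222, 2.506)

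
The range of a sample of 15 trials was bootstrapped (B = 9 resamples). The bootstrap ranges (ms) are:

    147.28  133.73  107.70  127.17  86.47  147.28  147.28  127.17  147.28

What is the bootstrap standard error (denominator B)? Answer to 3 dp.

Bootstrap SE is the standard deviation of the 9 replicate ranges.
Mean of replicates: (147.28 + 133.73 + 107.70 + 127.17 + 86.47 + 147.28 + 147.28 + 127.17 + 147.28) / 9 = 1171.3600 / 9 = 130.1511
Sum of squared deviations: (+17.1289)² + (+3.5789)² + (−22.4511)² + (−2.9811)² + (−43.6811)² + (+17.1289)² + (+17.1289)² + (−2.9811)² + (+17.1289)² = 3616.2697
Variance = 3616.2697 / 9 = 401.8077
SE* = √401.8077

SE* = 20.045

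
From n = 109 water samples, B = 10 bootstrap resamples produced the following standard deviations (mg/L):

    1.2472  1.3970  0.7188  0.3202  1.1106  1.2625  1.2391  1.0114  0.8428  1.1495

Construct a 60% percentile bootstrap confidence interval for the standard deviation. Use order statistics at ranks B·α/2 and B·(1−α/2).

Sorted replicates: 0.3202, 0.7188, 0.8428, 1.0114, 1.1106, 1.1495, 1.2391, 1.2472, 1.2625, 1.3970
α = 0.40; lower rank = 10 × 0.200 = 2; upper rank = 10 × 0.800 = 8.
The 2nd smallest replicate is 0.7188; the 8th is 1.2472.

(0.7188, 1.2472)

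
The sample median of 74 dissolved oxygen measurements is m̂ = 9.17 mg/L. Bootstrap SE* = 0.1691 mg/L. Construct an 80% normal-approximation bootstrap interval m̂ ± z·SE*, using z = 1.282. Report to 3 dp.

(8.953, 9.387)

Margin = 1.282 × 0.1691 = 0.2168
Interval: 9.17 ± 0.2168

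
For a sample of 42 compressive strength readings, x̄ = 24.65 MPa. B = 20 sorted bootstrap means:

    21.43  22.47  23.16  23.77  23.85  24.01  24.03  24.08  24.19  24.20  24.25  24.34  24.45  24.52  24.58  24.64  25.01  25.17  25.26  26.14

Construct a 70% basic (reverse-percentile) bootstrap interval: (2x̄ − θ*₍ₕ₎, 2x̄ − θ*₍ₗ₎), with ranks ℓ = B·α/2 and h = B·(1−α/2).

(24.29, 26.14)

Percentile endpoints at ranks 3 and 17: θ*₍3₎ = 23.16, θ*₍17₎ = 25.01.
Basic interval reflects these around x̄:
  lower = 2 × 24.65 − 25.01 = 24.29
  upper = 2 × 24.65 − 23.16 = 26.14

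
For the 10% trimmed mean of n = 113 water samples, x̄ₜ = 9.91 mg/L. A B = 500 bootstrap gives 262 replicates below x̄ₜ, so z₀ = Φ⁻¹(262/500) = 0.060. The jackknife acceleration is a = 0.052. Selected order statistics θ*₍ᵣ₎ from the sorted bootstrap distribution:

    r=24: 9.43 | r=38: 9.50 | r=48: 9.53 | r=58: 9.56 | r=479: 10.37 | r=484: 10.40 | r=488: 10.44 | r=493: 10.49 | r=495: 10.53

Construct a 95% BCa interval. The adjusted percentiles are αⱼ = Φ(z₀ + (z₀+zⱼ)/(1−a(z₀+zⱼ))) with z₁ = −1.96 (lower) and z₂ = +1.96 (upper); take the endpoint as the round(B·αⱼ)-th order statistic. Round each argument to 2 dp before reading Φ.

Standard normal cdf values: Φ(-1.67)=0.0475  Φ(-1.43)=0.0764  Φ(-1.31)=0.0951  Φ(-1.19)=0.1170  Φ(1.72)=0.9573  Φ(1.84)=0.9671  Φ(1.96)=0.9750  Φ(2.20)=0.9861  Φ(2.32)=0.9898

Lower: z₀ + z₁ = 0.060 + (-1.960) = -1.900; 1 − a(z₀+z₁) = 1 − (0.052)(-1.900) = 1.0988; argument = 0.060 + (-1.900)/1.0988 = -1.6692 → -1.67.
α₁ = Φ(-1.67) = 0.0475; rank = round(500 × 0.0475) = 24; θ*₍24₎ = 9.43.
Upper: z₀ + z₂ = 2.020; 1 − a(z₀+z₂) = 0.8950; argument = 2.3171 → 2.32; α₂ = 0.9898; rank = 495; θ*₍495₎ = 10.53.

(9.43, 10.53)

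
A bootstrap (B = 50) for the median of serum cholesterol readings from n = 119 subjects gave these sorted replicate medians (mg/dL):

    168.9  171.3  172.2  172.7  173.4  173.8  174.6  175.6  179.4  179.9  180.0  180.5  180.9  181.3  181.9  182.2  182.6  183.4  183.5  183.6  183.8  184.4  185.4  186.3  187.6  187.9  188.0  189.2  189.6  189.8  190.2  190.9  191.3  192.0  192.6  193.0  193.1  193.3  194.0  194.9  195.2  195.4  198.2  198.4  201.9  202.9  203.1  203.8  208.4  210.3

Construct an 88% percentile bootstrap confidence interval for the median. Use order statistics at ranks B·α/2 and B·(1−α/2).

(172.2, 203.1)

α = 0.12; lower rank = 50 × 0.060 = 3; upper rank = 50 × 0.940 = 47.
The 3rd smallest replicate is 172.2; the 47th is 203.1.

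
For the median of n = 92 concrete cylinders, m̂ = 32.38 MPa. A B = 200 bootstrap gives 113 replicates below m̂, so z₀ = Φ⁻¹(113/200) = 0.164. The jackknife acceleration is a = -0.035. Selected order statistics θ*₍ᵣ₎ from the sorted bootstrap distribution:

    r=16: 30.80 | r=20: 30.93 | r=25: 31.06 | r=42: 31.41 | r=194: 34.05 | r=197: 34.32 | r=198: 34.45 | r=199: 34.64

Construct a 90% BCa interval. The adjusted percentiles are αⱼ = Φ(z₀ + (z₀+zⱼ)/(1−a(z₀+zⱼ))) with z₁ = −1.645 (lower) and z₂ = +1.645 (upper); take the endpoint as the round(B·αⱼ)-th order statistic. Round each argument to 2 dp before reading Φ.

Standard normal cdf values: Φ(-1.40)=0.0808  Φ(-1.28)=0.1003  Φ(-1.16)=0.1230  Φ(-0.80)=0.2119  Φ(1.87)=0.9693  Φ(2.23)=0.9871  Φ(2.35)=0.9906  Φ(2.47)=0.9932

(30.80, 34.05)

Lower: z₀ + z₁ = 0.164 + (-1.645) = -1.481; 1 − a(z₀+z₁) = 1 − (-0.035)(-1.481) = 0.9482; argument = 0.164 + (-1.481)/0.9482 = -1.3980 → -1.40.
α₁ = Φ(-1.40) = 0.0808; rank = round(200 × 0.0808) = 16; θ*₍16₎ = 30.80.
Upper: z₀ + z₂ = 1.809; 1 − a(z₀+z₂) = 1.0633; argument = 1.8653 → 1.87; α₂ = 0.9693; rank = 194; θ*₍194₎ = 34.05.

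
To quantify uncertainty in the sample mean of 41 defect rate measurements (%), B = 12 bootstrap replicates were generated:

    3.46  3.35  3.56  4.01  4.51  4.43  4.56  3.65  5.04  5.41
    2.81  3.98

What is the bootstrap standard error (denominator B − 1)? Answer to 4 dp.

SE* = 0.7523

Bootstrap SE is the standard deviation of the 12 replicate means.
Mean of replicates: (3.46 + 3.35 + 3.56 + 4.01 + 4.51 + 4.43 + 4.56 + 3.65 + 5.04 + 5.41 + 2.81 + 3.98) / 12 = 48.77000 / 12 = 4.06417
Sum of squared deviations: (−0.60417)² + (−0.71417)² + (−0.50417)² + (−0.05417)² + (+0.44583)² + (+0.36583)² + (+0.49583)² + (−0.41417)² + (+0.97583)² + (+1.34583)² + (−1.25417)² + (−0.08417)² = 6.22569
Variance = 6.22569 / 11 = 0.56597
SE* = √0.56597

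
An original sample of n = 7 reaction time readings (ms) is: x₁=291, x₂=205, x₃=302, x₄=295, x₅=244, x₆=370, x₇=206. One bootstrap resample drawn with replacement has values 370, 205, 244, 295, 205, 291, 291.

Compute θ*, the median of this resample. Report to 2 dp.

θ* = 291.00

Sorted: 205, 205, 244, 291, 291, 295, 370
Median = middle value = 291.00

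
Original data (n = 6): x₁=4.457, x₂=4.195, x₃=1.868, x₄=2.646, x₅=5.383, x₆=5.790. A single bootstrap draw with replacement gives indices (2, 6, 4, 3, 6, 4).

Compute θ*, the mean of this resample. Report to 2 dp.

Resample values: 4.195, 5.790, 2.646, 1.868, 5.790, 2.646.
Mean = (4.195 + 5.790 + 2.646 + 1.868 + 5.790 + 2.646) / 6 = 22.9350 / 6 = 3.82

θ* = 3.82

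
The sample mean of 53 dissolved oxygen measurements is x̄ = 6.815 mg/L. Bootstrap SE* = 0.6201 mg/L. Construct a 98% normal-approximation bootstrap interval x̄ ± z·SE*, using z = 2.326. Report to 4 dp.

Margin = 2.326 × 0.6201 = 1.44235
Interval: 6.815 ± 1.44235

(5.3726, 8.2574)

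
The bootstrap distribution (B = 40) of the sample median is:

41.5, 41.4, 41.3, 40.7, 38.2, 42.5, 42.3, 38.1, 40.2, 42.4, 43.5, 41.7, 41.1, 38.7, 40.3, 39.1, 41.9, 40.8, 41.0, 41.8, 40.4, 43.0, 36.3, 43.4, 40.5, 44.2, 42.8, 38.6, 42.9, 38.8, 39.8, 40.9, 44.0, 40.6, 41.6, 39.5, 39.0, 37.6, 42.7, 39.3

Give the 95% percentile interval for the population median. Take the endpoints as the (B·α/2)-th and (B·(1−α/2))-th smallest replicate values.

Sorted replicates: 36.3, 37.6, 38.1, 38.2, 38.6, 38.7, 38.8, 39.0, 39.1, 39.3, 39.5, 39.8, 40.2, 40.3, 40.4, 40.5, 40.6, 40.7, 40.8, 40.9, 41.0, 41.1, 41.3, 41.4, 41.5, 41.6, 41.7, 41.8, 41.9, 42.3, 42.4, 42.5, 42.7, 42.8, 42.9, 43.0, 43.4, 43.5, 44.0, 44.2
α = 0.05; lower rank = 40 × 0.025 = 1; upper rank = 40 × 0.975 = 39.
The 1st smallest replicate is 36.3; the 39th is 44.0.

(36.3, 44.0)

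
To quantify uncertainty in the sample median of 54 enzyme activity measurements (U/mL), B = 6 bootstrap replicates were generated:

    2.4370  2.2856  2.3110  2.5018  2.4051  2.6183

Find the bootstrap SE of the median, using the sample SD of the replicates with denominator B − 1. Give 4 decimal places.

Bootstrap SE is the standard deviation of the 6 replicate medians.
Mean of replicates: (2.4370 + 2.2856 + 2.3110 + 2.5018 + 2.4051 + 2.6183) / 6 = 14.55880 / 6 = 2.42647
Sum of squared deviations: (+0.01053)² + (−0.14087)² + (−0.11547)² + (+0.07533)² + (−0.02137)² + (+0.19183)² = 0.07622
Variance = 0.07622 / 5 = 0.01524
SE* = √0.01524

SE* = 0.1235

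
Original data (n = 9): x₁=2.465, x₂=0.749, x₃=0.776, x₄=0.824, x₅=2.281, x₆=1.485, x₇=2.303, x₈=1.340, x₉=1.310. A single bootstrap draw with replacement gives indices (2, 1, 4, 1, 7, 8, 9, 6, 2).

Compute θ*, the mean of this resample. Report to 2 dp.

θ* = 1.52

Resample values: 0.749, 2.465, 0.824, 2.465, 2.303, 1.340, 1.310, 1.485, 0.749.
Mean = (0.749 + 2.465 + 0.824 + 2.465 + 2.303 + 1.340 + 1.310 + 1.485 + 0.749) / 9 = 13.6900 / 9 = 1.52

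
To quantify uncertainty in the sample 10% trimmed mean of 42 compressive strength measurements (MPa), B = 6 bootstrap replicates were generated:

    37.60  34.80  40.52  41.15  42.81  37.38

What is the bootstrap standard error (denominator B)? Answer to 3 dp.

SE* = 2.698

Bootstrap SE is the standard deviation of the 6 replicate 10% trimmed means.
Mean of replicates: (37.60 + 34.80 + 40.52 + 41.15 + 42.81 + 37.38) / 6 = 234.2600 / 6 = 39.0433
Sum of squared deviations: (−1.4433)² + (−4.2433)² + (+1.4767)² + (+2.1067)² + (+3.7667)² + (−1.6633)² = 43.6621
Variance = 43.6621 / 6 = 7.2770
SE* = √7.2770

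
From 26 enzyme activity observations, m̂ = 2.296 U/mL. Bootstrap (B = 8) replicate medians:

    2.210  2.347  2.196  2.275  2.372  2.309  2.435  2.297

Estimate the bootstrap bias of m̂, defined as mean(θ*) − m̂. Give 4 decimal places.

bias = +0.0091

mean(θ*) = (2.210 + 2.347 + 2.196 + 2.275 + 2.372 + 2.309 + 2.435 + 2.297) / 8 = 2.30512
bias = 2.30512 − 2.296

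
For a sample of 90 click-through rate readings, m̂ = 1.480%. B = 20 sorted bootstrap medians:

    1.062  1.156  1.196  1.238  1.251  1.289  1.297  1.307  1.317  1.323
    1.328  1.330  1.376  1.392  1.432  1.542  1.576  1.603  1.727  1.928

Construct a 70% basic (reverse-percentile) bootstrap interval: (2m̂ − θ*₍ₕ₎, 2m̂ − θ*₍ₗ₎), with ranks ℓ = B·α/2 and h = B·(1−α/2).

Percentile endpoints at ranks 3 and 17: θ*₍3₎ = 1.196, θ*₍17₎ = 1.576.
Basic interval reflects these around m̂:
  lower = 2 × 1.480 − 1.576 = 1.384
  upper = 2 × 1.480 − 1.196 = 1.764

(1.384, 1.764)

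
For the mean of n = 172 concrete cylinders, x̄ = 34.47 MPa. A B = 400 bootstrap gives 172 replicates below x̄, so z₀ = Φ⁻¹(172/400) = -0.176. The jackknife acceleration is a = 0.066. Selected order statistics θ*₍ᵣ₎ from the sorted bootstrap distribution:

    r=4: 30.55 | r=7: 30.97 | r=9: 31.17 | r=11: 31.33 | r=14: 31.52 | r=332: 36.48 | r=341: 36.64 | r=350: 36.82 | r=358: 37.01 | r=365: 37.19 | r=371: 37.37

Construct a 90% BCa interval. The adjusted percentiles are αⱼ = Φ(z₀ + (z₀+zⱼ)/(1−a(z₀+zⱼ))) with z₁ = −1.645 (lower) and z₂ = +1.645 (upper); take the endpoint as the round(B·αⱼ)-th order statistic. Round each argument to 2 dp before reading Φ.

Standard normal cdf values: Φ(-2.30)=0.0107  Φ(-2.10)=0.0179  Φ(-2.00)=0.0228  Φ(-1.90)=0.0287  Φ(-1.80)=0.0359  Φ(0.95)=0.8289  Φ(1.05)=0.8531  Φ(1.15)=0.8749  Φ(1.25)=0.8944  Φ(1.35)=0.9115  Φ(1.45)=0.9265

(31.52, 37.37)

Lower: z₀ + z₁ = -0.176 + (-1.645) = -1.821; 1 − a(z₀+z₁) = 1 − (0.066)(-1.821) = 1.1202; argument = -0.176 + (-1.821)/1.1202 = -1.8016 → -1.80.
α₁ = Φ(-1.80) = 0.0359; rank = round(400 × 0.0359) = 14; θ*₍14₎ = 31.52.
Upper: z₀ + z₂ = 1.469; 1 − a(z₀+z₂) = 0.9030; argument = 1.4507 → 1.45; α₂ = 0.9265; rank = 371; θ*₍371₎ = 37.37.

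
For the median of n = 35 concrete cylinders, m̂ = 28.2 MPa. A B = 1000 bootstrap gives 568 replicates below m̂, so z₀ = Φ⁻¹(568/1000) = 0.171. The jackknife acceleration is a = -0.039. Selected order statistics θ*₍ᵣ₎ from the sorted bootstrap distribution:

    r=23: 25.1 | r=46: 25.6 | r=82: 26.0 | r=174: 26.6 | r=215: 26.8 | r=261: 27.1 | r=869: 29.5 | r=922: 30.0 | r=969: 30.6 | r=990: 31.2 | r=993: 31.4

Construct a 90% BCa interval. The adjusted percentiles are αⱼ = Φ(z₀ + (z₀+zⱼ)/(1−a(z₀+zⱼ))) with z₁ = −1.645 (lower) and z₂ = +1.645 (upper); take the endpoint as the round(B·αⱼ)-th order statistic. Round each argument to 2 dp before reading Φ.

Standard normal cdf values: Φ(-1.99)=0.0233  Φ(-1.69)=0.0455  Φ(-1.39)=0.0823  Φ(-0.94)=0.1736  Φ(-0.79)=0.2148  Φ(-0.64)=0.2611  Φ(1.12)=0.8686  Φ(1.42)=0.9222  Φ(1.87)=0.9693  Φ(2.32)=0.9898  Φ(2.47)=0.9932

(26.0, 30.6)

Lower: z₀ + z₁ = 0.171 + (-1.645) = -1.474; 1 − a(z₀+z₁) = 1 − (-0.039)(-1.474) = 0.9425; argument = 0.171 + (-1.474)/0.9425 = -1.3929 → -1.39.
α₁ = Φ(-1.39) = 0.0823; rank = round(1000 × 0.0823) = 82; θ*₍82₎ = 26.0.
Upper: z₀ + z₂ = 1.816; 1 − a(z₀+z₂) = 1.0708; argument = 1.8669 → 1.87; α₂ = 0.9693; rank = 969; θ*₍969₎ = 30.6.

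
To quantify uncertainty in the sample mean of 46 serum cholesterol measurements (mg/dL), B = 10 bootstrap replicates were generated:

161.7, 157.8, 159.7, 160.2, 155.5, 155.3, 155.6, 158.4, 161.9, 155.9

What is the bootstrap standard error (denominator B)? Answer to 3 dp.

Bootstrap SE is the standard deviation of the 10 replicate means.
Mean of replicates: (161.7 + 157.8 + 159.7 + 160.2 + 155.5 + 155.3 + 155.6 + 158.4 + 161.9 + 155.9) / 10 = 1582.0000 / 10 = 158.2000
Sum of squared deviations: (+3.5000)² + (−0.4000)² + (+1.5000)² + (+2.0000)² + (−2.7000)² + (−2.9000)² + (−2.6000)² + (+0.2000)² + (+3.7000)² + (−2.3000)² = 60.1400
Variance = 60.1400 / 10 = 6.0140
SE* = √6.0140

SE* = 2.452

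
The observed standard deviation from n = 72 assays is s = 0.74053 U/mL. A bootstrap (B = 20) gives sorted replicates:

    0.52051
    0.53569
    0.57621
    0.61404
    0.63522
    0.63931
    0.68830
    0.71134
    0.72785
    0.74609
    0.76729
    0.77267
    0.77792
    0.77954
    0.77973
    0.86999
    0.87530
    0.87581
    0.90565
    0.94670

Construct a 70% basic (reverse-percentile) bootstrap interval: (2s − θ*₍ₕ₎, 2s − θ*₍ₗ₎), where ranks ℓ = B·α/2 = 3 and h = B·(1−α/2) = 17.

Percentile endpoints at ranks 3 and 17: θ*₍3₎ = 0.57621, θ*₍17₎ = 0.87530.
Basic interval reflects these around s:
  lower = 2 × 0.74053 − 0.87530 = 0.60576
  upper = 2 × 0.74053 − 0.57621 = 0.90485

(0.60576, 0.90485)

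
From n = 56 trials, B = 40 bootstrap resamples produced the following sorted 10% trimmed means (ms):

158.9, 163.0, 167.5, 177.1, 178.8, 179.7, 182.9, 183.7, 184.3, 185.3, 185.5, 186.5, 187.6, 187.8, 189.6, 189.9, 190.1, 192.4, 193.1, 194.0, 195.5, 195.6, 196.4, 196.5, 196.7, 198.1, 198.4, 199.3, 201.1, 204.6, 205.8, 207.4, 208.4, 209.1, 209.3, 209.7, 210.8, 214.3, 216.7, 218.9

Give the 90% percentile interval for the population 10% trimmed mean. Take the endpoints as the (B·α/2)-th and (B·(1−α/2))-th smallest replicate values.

α = 0.10; lower rank = 40 × 0.050 = 2; upper rank = 40 × 0.950 = 38.
The 2nd smallest replicate is 163.0; the 38th is 214.3.

(163.0, 214.3)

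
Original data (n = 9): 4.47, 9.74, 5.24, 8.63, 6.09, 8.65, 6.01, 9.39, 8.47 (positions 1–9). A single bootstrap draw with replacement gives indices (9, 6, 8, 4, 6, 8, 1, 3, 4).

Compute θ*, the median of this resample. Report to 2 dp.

θ* = 8.63

Resample values: 8.47, 8.65, 9.39, 8.63, 8.65, 9.39, 4.47, 5.24, 8.63.
Sorted: 4.47, 5.24, 8.47, 8.63, 8.63, 8.65, 8.65, 9.39, 9.39
Median = middle value = 8.63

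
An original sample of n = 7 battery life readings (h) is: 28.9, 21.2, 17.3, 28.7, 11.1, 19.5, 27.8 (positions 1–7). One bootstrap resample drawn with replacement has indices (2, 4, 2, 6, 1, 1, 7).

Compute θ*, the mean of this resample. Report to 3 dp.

θ* = 25.171

Resample values: 21.2, 28.7, 21.2, 19.5, 28.9, 28.9, 27.8.
Mean = (21.2 + 28.7 + 21.2 + 19.5 + 28.9 + 28.9 + 27.8) / 7 = 176.20 / 7 = 25.171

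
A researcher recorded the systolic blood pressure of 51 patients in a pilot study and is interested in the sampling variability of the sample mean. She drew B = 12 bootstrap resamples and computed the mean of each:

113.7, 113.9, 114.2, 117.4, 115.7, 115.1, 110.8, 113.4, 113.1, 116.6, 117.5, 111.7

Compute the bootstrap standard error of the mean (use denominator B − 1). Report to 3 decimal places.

Bootstrap SE is the standard deviation of the 12 replicate means.
Mean of replicates: (113.7 + 113.9 + 114.2 + 117.4 + 115.7 + 115.1 + 110.8 + 113.4 + 113.1 + 116.6 + 117.5 + 111.7) / 12 = 1373.1000 / 12 = 114.4250
Sum of squared deviations: (−0.7250)² + (−0.5250)² + (−0.2250)² + (+2.9750)² + (+1.2750)² + (+0.6750)² + (−3.6250)² + (−1.0250)² + (−1.3250)² + (+2.1750)² + (+3.0750)² + (−2.7250)² = 49.3425
Variance = 49.3425 / 11 = 4.4857
SE* = √4.4857

SE* = 2.118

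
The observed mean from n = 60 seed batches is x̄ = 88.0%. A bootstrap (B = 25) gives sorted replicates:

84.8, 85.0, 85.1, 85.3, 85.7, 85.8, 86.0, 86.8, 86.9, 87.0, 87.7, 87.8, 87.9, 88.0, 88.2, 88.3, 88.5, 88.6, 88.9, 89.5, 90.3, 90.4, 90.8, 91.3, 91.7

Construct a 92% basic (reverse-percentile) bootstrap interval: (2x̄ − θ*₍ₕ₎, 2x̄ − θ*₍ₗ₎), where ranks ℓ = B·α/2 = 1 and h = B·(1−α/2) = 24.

Percentile endpoints at ranks 1 and 24: θ*₍1₎ = 84.8, θ*₍24₎ = 91.3.
Basic interval reflects these around x̄:
  lower = 2 × 88.0 − 91.3 = 84.7
  upper = 2 × 88.0 − 84.8 = 91.2

(84.7, 91.2)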